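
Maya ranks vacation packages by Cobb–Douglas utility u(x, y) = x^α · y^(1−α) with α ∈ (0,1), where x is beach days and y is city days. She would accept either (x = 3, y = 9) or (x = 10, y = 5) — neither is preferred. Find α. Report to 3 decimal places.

α ≈ 0.328

The Cobb–Douglas utilities coincide, so 3^α·9^(1−α) = 10^α·5^(1−α).
Rearrange to (3/10)^α = (5/9)^(1−α) and take logs: α·-1.203973 = (1−α)·-0.587787.
With A = -1.203973 and B = -0.587787: α·A = (1−α)·B, so α = B/(A+B) = -0.587787/-1.791760 ≈ 0.328.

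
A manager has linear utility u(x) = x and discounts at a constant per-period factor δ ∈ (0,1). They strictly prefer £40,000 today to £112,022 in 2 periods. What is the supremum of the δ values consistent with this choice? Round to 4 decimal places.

δ < 0.5976

The preference means 40000 > δ^2·112022.
Hence δ^2 < 40000/112022 = 0.35707, and x ↦ x^(1/2) is increasing on (0,∞).
δ < 0.35707^(1/2) = 0.5976.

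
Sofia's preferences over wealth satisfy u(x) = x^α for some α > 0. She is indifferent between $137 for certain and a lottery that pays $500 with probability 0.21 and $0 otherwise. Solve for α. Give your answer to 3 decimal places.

The lottery's expected utility is 0.21·u(500) + 0.79·u(0) = 0.21·500^α (since u(0) = 0 for α > 0).
Setting u(137) equal to that: 137^α = 0.21·500^α ⇒ (137/500)^α = 0.21.
Take logs: α = ln 0.21 / ln(137/500) ≈ 1.20548.

α ≈ 1.205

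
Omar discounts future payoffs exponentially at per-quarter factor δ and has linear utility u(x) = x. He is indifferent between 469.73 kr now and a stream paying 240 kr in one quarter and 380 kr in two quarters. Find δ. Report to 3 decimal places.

δ ≈ 0.840

Equating present values: 469.73 = 240δ + 380δ².
Rearranged: 380δ² + 240δ − 469.73 = 0.
δ = (−240 + √(240² + 4·380·469.73)) / (2·380) = (−240 + √771589.60) / 760 ≈ 0.840.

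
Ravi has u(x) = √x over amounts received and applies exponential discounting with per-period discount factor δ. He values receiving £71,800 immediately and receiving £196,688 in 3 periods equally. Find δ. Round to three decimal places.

Indifference means u(71800) = δ^3 · u(196688), so δ^3 = u(71800)/u(196688).
With u(x) = √x: δ^3 = √71800/√196688 = √(71800/196688) = 0.60419.
Hence δ = (0.60419)^(1/3) = 0.84539.

δ ≈ 0.845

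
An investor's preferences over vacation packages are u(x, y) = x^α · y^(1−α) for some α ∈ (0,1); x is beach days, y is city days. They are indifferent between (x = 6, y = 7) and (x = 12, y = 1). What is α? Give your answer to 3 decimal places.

α ≈ 0.737

Set the two utilities equal: 6^α·7^(1−α) = 12^α·1^(1−α).
Taking logs: α·ln 6 + (1−α)·ln 7 = α·ln 12 + (1−α)·ln 1, i.e. α·-0.693147 = (1−α)·-1.945910.
Thus α·(-2.639057) = -1.945910, so α = -1.945910/-2.639057 ≈ 0.737.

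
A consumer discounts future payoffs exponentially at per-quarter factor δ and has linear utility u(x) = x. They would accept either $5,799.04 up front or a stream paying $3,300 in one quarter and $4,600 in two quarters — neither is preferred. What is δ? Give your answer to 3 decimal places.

δ ≈ 0.820

The stream is worth 3300δ + 4600δ² today, so 3300δ + 4600δ² = 5799.04.
Rearranged: 4600δ² + 3300δ − 5799.04 = 0.
The positive root is δ = [−3300 + √(3300² + 4·4600·5799.04)] / (2·4600) = (−3300 + 10844.000)/9200 ≈ 0.820.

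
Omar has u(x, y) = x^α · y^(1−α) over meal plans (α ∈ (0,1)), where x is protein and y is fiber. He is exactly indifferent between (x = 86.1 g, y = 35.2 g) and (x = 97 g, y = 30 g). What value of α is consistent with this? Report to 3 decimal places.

α ≈ 0.573

Indifference: 86.1^α · 35.2^(1−α) = 97^α · 30^(1−α).
(86.1/97)^α = (30/35.2)^(1−α); take logs: α·ln(86.1/97) = (1−α)·ln(30/35.2), i.e. α·-0.119202 = (1−α)·-0.159849.
With A = -0.119202 and B = -0.159849: α·A = (1−α)·B, so α = B/(A+B) = -0.159849/-0.279051 ≈ 0.573.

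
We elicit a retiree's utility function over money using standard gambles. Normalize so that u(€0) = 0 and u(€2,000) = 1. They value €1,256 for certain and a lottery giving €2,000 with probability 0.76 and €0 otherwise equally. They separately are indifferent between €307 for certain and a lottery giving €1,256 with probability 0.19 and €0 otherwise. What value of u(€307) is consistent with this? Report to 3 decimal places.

First, u(€1,256) = 0.76·u(€2,000) + 0.24·u(€0) = 0.76.
Then u(€307) = 0.19·u(€1,256) + 0.81·u(€0) = 0.19·0.76 + 0.81·0.00 = 0.1444.

0.144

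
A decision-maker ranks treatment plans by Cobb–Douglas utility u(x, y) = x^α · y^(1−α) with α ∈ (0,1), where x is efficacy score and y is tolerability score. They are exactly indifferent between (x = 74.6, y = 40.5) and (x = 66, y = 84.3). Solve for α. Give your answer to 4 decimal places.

α ≈ 0.8568

Indifference: 74.6^α · 40.5^(1−α) = 66^α · 84.3^(1−α).
(74.6/66)^α = (84.3/40.5)^(1−α); take logs: α·ln(74.6/66) = (1−α)·ln(84.3/40.5), i.e. α·0.1224858 = (1−α)·0.7330799.
Thus α·(0.8555657) = 0.7330799, so α = 0.7330799/0.8555657 ≈ 0.8568.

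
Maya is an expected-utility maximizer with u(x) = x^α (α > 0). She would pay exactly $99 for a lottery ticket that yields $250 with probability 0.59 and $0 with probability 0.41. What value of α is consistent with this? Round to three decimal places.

The lottery's expected utility is 0.59·u(250) + 0.41·u(0) = 0.59·250^α (since u(0) = 0 for α > 0).
Setting u(99) equal to that: 99^α = 0.59·250^α ⇒ (99/250)^α = 0.59.
α = ln(0.59) / ln(99/250) = -0.527633/-0.926341 ≈ 0.570.

α ≈ 0.570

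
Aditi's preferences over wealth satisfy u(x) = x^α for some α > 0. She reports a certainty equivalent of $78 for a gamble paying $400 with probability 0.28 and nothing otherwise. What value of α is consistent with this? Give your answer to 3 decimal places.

EU(lottery) = 0.28·400^α + 0.72·0 = 0.28·400^α.
Indifference: 78^α = 0.28·400^α, so (78/400)^α = 0.28.
Take logs: α = ln 0.28 / ln(78/400) ≈ 0.77869.

α ≈ 0.779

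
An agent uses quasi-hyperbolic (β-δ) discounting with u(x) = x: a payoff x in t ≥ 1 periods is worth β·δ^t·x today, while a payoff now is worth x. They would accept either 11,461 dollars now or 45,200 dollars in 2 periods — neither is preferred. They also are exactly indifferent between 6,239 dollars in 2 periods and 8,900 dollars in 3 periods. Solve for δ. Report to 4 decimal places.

δ ≈ 0.7010

The second indifference involves only future payoffs, so β cancels: β·δ^2·6239 = β·δ^3·8900, giving δ = 6239/8900 = 0.70101.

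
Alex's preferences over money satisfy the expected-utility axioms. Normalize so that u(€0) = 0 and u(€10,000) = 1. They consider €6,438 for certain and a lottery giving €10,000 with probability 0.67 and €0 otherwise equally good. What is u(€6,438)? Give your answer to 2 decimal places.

u(€6,438) equals the lottery's expected utility: 0.67·1 + 0.33·0 = 0.67.

0.67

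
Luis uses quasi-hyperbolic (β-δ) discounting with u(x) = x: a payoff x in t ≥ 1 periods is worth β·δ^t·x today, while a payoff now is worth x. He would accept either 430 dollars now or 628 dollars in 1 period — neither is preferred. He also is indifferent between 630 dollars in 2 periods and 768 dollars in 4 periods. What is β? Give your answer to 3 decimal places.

β ≈ 0.756

From the later pair, β·δ^2·630 = β·δ^4·768; dividing through, δ^2 = 630/768 = 0.82031, so δ = 0.90571.
Substituting δ into 430 = β·δ·628: β = 430/(568.787) ≈ 0.756.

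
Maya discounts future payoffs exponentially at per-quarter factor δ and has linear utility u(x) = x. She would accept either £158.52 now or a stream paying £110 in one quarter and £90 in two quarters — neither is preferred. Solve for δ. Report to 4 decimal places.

Present value of the stream is 110·δ + 90·δ². Indifference gives 110δ + 90δ² = 158.52.
Rearranged: 90δ² + 110δ − 158.52 = 0.
The positive root is δ = [−110 + √(110² + 4·90·158.52)] / (2·90) = (−110 + 262.997)/180 ≈ 0.8500.

δ ≈ 0.8500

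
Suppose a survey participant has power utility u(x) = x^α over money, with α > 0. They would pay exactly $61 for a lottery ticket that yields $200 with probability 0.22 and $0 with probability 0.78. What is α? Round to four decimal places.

α ≈ 1.2751

The lottery's expected utility is 0.22·u(200) + 0.78·u(0) = 0.22·200^α (since u(0) = 0 for α > 0).
Equating: 61^α = 0.22·200^α, i.e. 0.3050^α = 0.22.
Take logs: α = ln 0.22 / ln(61/200) ≈ 1.275116.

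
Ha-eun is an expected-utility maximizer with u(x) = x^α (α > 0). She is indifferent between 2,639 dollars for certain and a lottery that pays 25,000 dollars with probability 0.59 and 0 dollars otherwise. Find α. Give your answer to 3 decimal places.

α ≈ 0.235

EU(lottery) = 0.59·25000^α + 0.41·0 = 0.59·25000^α.
Equating: 2639^α = 0.59·25000^α, i.e. 0.1056^α = 0.59.
Take logs: α = ln 0.59 / ln(2639/25000) ≈ 0.23466.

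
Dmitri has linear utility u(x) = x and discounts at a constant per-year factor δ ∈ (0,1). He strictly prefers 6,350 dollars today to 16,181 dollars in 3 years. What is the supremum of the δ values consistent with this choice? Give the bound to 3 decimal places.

Comparing present values: 6350 > δ^3·16181.
So δ^3 < 6350/16181 = 0.39244; taking the cube root of both positive sides preserves the inequality.
δ < 0.39244^(1/3) = 0.732.

δ < 0.732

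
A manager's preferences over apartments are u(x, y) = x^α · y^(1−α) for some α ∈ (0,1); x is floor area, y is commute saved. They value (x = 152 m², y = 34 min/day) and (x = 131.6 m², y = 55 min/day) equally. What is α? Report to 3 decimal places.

α ≈ 0.769

The Cobb–Douglas utilities coincide, so 152^α·34^(1−α) = 131.6^α·55^(1−α).
(152/131.6)^α = (55/34)^(1−α); take logs: α·ln(152/131.6) = (1−α)·ln(55/34), i.e. α·0.144114 = (1−α)·0.480973.
Thus α·(0.625087) = 0.480973, so α = 0.480973/0.625087 ≈ 0.769.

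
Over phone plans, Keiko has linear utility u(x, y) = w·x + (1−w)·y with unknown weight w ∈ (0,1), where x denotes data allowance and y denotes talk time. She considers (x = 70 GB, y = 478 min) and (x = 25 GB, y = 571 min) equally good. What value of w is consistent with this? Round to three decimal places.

Equating utilities: w·70 + (1−w)·478 = w·25 + (1−w)·571.
w·(70−25) = (1−w)·(571−478), i.e. w·45 = (1−w)·93.
The marginal rate of substitution is 93/45, so w = 93/(45+93) = 0.674.

w = 0.674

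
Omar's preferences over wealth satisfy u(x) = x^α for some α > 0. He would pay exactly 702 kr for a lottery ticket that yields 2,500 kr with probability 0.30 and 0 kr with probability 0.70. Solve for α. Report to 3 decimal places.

α ≈ 0.948

EU(lottery) = 0.30·2500^α + 0.70·0 = 0.30·2500^α.
Setting u(702) equal to that: 702^α = 0.30·2500^α ⇒ (702/2500)^α = 0.30.
Taking logs: α·ln(702/2500) = ln(0.30), so α = -1.203973 / -1.270113 ≈ 0.948.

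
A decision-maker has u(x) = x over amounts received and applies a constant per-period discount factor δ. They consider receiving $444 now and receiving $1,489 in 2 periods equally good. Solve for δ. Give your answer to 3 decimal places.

δ ≈ 0.546

Indifference means u(444) = δ^2 · u(1489), so δ^2 = u(444)/u(1489).
With u(x) = x: δ^2 = 444/1489 = 0.29819.
Taking the square root: δ = 0.29819^(1/2) ≈ 0.546.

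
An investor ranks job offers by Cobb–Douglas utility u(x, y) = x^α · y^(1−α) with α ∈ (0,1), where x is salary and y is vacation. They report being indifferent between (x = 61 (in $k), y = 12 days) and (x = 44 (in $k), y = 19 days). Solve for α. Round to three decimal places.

α ≈ 0.584

Indifference: 61^α · 12^(1−α) = 44^α · 19^(1−α).
(61/44)^α = (19/12)^(1−α); take logs: α·ln(61/44) = (1−α)·ln(19/12), i.e. α·0.326684 = (1−α)·0.459532.
With A = 0.326684 and B = 0.459532: α·A = (1−α)·B, so α = B/(A+B) = 0.459532/0.786216 ≈ 0.584.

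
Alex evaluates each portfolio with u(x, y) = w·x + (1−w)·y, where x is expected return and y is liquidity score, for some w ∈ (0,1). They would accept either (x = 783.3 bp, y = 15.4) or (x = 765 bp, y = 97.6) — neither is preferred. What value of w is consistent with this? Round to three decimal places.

w = 0.818

Indifference: w·783.3 + (1−w)·15.4 = w·765 + (1−w)·97.6.
Rearranging, 18.3·w − 82.2·(1−w) = 0.
So w/(1−w) = 82.2/18.3 = 4.4918, giving w = 82.2/(18.3+82.2) = 0.818.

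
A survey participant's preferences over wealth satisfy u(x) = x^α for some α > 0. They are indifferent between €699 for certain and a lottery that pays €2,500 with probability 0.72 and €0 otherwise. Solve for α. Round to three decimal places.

Since u(0) = 0, the lottery's EU is 0.72·2500^α.
Indifference: 699^α = 0.72·2500^α, so (699/2500)^α = 0.72.
Taking logs: α·ln(699/2500) = ln(0.72), so α = -0.328504 / -1.274395 ≈ 0.258.

α ≈ 0.258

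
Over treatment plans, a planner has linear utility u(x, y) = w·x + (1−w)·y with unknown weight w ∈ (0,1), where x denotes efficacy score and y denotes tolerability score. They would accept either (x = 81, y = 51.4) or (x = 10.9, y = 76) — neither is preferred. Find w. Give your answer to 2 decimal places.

Indifference: w·81 + (1−w)·51.4 = w·10.9 + (1−w)·76.
w·(81−10.9) = (1−w)·(76−51.4), i.e. w·70.1 = (1−w)·24.6.
Hence w = 24.6/(70.1+24.6) = 24.6/94.7 = 0.26.

w = 0.26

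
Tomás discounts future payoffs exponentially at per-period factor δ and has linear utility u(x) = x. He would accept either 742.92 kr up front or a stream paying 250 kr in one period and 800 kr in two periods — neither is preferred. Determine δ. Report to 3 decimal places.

δ ≈ 0.820

The stream is worth 250δ + 800δ² today, so 250δ + 800δ² = 742.92.
So 800δ² + 250δ − 742.92 = 0.
The positive root is δ = [−250 + √(250² + 4·800·742.92)] / (2·800) = (−250 + 1562.000)/1600 ≈ 0.820.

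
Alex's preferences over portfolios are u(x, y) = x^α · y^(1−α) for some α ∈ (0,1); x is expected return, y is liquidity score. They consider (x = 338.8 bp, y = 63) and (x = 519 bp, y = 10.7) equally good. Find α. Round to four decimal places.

The Cobb–Douglas utilities coincide, so 338.8^α·63^(1−α) = 519^α·10.7^(1−α).
Rearrange to (338.8/519)^α = (10.7/63)^(1−α) and take logs: α·-0.4264939 = (1−α)·-1.7728910.
With A = -0.4264939 and B = -1.7728910: α·A = (1−α)·B, so α = B/(A+B) = -1.7728910/-2.1993849 ≈ 0.8061.

α ≈ 0.8061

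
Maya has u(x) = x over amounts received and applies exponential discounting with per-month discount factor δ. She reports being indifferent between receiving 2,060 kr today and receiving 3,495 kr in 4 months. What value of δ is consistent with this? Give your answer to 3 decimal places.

δ ≈ 0.876

Indifference means u(2060) = δ^4 · u(3495), so δ^4 = u(2060)/u(3495).
With u(x) = x: δ^4 = 2060/3495 = 0.58941.
Hence δ = (0.58941)^(1/4) = 0.87620.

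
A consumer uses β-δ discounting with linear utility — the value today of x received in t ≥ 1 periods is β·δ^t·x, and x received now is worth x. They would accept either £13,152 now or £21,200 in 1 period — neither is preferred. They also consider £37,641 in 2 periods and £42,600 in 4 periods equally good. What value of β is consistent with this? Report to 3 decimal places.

The second indifference involves only future payoffs, so β cancels: β·δ^2·37641 = β·δ^4·42600, giving δ^2 = 37641/42600 = 0.88359, so δ = 0.94000.
Substituting δ into 13152 = β·δ·21200: β = 13152/(19927.905) ≈ 0.660.

β ≈ 0.660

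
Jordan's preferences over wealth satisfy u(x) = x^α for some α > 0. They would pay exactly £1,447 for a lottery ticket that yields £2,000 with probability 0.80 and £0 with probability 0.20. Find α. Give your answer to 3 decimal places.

Since u(0) = 0, the lottery's EU is 0.80·2000^α.
Equating: 1447^α = 0.80·2000^α, i.e. 0.7235^α = 0.80.
Take logs: α = ln 0.80 / ln(1447/2000) ≈ 0.68945.

α ≈ 0.689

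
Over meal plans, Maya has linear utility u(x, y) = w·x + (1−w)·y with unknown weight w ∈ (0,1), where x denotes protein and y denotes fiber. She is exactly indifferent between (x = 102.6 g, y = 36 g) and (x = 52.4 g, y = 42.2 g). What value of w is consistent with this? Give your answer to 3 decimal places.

Indifference: w·102.6 + (1−w)·36 = w·52.4 + (1−w)·42.2.
Collecting terms: w·50.2 = (1−w)·6.2.
The marginal rate of substitution is 6.2/50.2, so w = 6.2/(50.2+6.2) = 0.110.

w = 0.110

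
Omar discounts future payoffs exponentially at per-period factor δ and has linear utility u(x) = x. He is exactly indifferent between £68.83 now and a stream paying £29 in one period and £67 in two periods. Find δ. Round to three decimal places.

Equating present values: 68.83 = 29δ + 67δ².
That is, 67δ² + 29δ − 68.83 = 0, a quadratic in δ.
δ = (−29 + √(29² + 4·67·68.83)) / (2·67) = (−29 + √19287.44) / 134 ≈ 0.820.

δ ≈ 0.820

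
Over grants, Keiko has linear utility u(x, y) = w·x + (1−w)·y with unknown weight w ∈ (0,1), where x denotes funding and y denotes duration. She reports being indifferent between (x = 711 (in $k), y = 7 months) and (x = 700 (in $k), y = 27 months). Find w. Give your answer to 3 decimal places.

w = 0.645

Indifference: w·711 + (1−w)·7 = w·700 + (1−w)·27.
Rearranging, 11·w − 20·(1−w) = 0.
Hence w = 20/(11+20) = 20/31 = 0.645.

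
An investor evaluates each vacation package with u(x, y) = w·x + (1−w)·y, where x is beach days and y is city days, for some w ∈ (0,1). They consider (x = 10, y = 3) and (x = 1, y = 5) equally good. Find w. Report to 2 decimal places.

u(10,3) = u(1,5) means w·10 + (1−w)·3 = w·1 + (1−w)·5.
Collecting terms: w·9 = (1−w)·2.
The marginal rate of substitution is 2/9, so w = 2/(9+2) = 0.18.

w = 0.18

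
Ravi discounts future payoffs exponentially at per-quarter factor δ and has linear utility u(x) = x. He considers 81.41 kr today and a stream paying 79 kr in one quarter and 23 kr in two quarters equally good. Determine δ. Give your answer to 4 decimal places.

The stream is worth 79δ + 23δ² today, so 79δ + 23δ² = 81.41.
That is, 23δ² + 79δ − 81.41 = 0, a quadratic in δ.
By the quadratic formula (taking the positive root), δ = (−79 + √13730.72) / 46 ≈ 0.8300.

δ ≈ 0.8300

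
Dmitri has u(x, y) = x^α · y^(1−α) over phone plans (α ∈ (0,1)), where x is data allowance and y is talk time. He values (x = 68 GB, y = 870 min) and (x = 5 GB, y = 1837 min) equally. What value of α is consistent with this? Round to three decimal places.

α ≈ 0.223

Indifference: 68^α · 870^(1−α) = 5^α · 1837^(1−α).
Taking logs: α·ln 68 + (1−α)·ln 870 = α·ln 5 + (1−α)·ln 1837, i.e. α·2.610070 = (1−α)·0.747396.
With A = 2.610070 and B = 0.747396: α·A = (1−α)·B, so α = B/(A+B) = 0.747396/3.357466 ≈ 0.223.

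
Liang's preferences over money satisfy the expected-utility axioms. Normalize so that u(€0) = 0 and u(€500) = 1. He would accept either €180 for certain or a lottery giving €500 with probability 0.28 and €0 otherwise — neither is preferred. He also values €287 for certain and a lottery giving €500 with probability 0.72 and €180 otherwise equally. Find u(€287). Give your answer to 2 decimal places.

The first gamble pins u(€180): it must equal 0.28·1 + 0.72·0 = 0.28.
Then u(€287) = 0.72·u(€500) + 0.28·u(€180) = 0.72·1.00 + 0.28·0.28 = 0.7984.

0.80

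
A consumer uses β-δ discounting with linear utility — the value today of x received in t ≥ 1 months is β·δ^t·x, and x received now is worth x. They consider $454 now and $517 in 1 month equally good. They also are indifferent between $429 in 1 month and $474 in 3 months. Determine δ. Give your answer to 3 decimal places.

δ ≈ 0.951

The second indifference involves only future payoffs, so β cancels: β·δ^1·429 = β·δ^3·474, giving δ^2 = 429/474 = 0.90506, so δ = 0.95135.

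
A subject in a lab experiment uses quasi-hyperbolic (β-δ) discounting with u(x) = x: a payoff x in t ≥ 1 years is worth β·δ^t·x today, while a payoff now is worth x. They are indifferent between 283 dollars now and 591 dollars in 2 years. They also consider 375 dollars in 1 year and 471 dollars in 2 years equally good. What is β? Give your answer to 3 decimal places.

From the later pair, β·δ^1·375 = β·δ^2·471; dividing through, δ = 375/471 = 0.79618.
Substituting δ into 283 = β·δ^2·591: β = 283/(374.635) ≈ 0.755.

β ≈ 0.755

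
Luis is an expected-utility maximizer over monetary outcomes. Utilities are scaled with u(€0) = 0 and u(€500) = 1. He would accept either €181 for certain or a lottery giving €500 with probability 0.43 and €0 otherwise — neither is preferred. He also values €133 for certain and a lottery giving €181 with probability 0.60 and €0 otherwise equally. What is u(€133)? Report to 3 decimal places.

0.258

The first gamble pins u(€181): it must equal 0.43·1 + 0.57·0 = 0.43.
Chaining: u(€133) = 0.60·0.43 + 0.40·0.00 = 0.2580.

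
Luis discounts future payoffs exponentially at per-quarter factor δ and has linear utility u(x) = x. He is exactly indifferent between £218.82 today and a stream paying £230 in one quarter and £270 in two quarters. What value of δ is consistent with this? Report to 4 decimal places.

δ ≈ 0.5700

Equating present values: 218.82 = 230δ + 270δ².
So 270δ² + 230δ − 218.82 = 0.
By the quadratic formula (taking the positive root), δ = (−230 + √289225.60) / 540 ≈ 0.5700.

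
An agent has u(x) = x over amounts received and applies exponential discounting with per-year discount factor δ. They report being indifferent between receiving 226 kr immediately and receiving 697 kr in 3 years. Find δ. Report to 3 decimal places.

δ ≈ 0.687

The payoff in 3 years is discounted by δ^3, so u(226) = δ^3·u(697) and δ^3 = u(226)/u(697).
With u(x) = x: δ^3 = 226/697 = 0.32425.
Taking the cube root: δ = 0.32425^(1/3) ≈ 0.687.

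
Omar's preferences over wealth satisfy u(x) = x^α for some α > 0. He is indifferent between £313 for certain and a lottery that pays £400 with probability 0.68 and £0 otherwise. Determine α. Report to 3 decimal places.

EU(lottery) = 0.68·400^α + 0.32·0 = 0.68·400^α.
Setting u(313) equal to that: 313^α = 0.68·400^α ⇒ (313/400)^α = 0.68.
Taking logs: α·ln(313/400) = ln(0.68), so α = -0.385662 / -0.245261 ≈ 1.572.

α ≈ 1.572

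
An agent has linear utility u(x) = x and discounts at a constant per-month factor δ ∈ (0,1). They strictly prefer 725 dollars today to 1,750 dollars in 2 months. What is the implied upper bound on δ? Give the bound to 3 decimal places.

Under u(x) = x this choice says 725 > δ^2·1750.
So δ^2 < 725/1750 = 0.41429; taking the square root of both positive sides preserves the inequality.
δ < 0.41429^(1/2) = 0.644.

δ < 0.644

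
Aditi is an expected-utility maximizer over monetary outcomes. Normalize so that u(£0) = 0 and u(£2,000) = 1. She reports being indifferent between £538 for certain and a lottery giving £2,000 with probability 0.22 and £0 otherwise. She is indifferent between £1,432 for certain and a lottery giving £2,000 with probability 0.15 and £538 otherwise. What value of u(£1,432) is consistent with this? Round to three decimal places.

0.337

From the first indifference, u(£538) = 0.22·u(£2,000) + 0.78·u(£0) = 0.22·1 + 0.78·0 = 0.22.
Then u(£1,432) = 0.15·u(£2,000) + 0.85·u(£538) = 0.15·1.00 + 0.85·0.22 = 0.3370.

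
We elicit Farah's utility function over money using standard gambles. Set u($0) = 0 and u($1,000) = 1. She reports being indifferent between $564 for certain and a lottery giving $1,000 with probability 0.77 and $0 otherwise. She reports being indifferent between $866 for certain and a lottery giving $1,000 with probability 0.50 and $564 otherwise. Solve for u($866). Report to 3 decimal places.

0.885

The first gamble pins u($564): it must equal 0.77·1 + 0.23·0 = 0.77.
Then u($866) = 0.50·u($1,000) + 0.50·u($564) = 0.50·1.00 + 0.50·0.77 = 0.8850.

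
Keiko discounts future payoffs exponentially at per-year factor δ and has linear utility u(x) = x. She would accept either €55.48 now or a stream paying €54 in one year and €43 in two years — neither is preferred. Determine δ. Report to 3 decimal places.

δ ≈ 0.670

Present value of the stream is 54·δ + 43·δ². Indifference gives 54δ + 43δ² = 55.48.
So 43δ² + 54δ − 55.48 = 0.
The positive root is δ = [−54 + √(54² + 4·43·55.48)] / (2·43) = (−54 + 111.618)/86 ≈ 0.670.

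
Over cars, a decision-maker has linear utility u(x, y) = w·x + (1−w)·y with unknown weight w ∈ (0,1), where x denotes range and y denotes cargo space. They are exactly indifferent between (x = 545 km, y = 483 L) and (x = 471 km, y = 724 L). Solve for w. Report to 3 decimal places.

Indifference: w·545 + (1−w)·483 = w·471 + (1−w)·724.
Rearranging, 74·w − 241·(1−w) = 0.
The marginal rate of substitution is 241/74, so w = 241/(74+241) = 0.765.

w = 0.765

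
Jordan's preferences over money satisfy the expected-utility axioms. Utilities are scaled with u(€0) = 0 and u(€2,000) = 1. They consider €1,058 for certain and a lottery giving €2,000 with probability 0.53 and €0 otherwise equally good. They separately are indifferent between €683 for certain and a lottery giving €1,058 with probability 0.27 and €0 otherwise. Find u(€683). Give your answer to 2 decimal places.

0.14

The first gamble pins u(€1,058): it must equal 0.53·1 + 0.47·0 = 0.53.
The second indifference gives u(€683) = 0.27·u(€1,058) + 0.73·u(€0) = 0.27·0.53 + 0.73·0.00 = 0.1431.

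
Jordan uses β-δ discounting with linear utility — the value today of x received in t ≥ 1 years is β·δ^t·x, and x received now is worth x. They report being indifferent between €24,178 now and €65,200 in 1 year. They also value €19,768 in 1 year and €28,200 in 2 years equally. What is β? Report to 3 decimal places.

Both payoffs in the second observation are in the future, so β drops out: δ^1·19768 = δ^2·28200 ⇒ δ = 19768/28200 = 0.70099.
Substituting δ into 24178 = β·δ·65200: β = 24178/(45704.738) ≈ 0.529.

β ≈ 0.529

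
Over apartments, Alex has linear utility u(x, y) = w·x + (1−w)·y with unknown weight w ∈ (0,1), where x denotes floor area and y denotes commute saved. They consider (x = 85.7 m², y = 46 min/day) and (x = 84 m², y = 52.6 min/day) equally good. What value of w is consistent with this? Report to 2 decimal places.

w = 0.80

Equating utilities: w·85.7 + (1−w)·46 = w·84 + (1−w)·52.6.
Rearranging, 1.7·w − 6.6·(1−w) = 0.
Hence w = 6.6/(1.7+6.6) = 6.6/8.3 = 0.80.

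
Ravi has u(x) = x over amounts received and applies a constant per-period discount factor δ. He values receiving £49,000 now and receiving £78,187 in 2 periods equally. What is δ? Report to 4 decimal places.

Indifference means u(49000) = δ^2 · u(78187), so δ^2 = u(49000)/u(78187).
With u(x) = x: δ^2 = 49000/78187 = 0.62670.
Hence δ = (0.62670)^(1/2) = 0.791646.

δ ≈ 0.7916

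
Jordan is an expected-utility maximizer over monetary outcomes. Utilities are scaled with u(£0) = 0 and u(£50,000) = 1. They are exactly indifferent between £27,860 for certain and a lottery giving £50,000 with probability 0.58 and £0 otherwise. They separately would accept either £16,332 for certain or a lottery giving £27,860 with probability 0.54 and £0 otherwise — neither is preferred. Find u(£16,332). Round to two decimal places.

First, u(£27,860) = 0.58·u(£50,000) + 0.42·u(£0) = 0.58.
Chaining: u(£16,332) = 0.54·0.58 + 0.46·0.00 = 0.3132.

0.31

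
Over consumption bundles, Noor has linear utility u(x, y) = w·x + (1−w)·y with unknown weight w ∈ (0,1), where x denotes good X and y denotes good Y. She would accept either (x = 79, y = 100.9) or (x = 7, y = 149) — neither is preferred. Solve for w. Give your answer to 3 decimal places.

w = 0.400

u(79,100.9) = u(7,149) means w·79 + (1−w)·100.9 = w·7 + (1−w)·149.
Rearranging, 72·w − 48.1·(1−w) = 0.
The marginal rate of substitution is 48.1/72, so w = 48.1/(72+48.1) = 0.400.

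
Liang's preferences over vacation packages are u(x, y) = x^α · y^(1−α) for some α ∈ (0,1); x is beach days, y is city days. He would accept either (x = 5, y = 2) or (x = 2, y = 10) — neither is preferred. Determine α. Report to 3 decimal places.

The Cobb–Douglas utilities coincide, so 5^α·2^(1−α) = 2^α·10^(1−α).
(5/2)^α = (10/2)^(1−α); take logs: α·ln(5/2) = (1−α)·ln(10/2), i.e. α·0.916291 = (1−α)·1.609438.
With A = 0.916291 and B = 1.609438: α·A = (1−α)·B, so α = B/(A+B) = 1.609438/2.525729 ≈ 0.637.

α ≈ 0.637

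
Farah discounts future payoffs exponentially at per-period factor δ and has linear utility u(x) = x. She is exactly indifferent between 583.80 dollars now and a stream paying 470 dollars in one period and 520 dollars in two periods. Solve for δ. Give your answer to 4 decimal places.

δ ≈ 0.7000

Present value of the stream is 470·δ + 520·δ². Indifference gives 470δ + 520δ² = 583.80.
Rearranged: 520δ² + 470δ − 583.80 = 0.
δ = (−470 + √(470² + 4·520·583.80)) / (2·520) = (−470 + √1435204.00) / 1040 ≈ 0.7000.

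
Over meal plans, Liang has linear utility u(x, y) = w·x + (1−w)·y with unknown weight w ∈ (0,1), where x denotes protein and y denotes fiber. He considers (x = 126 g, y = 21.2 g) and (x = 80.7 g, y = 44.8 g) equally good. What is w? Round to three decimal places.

Equating utilities: w·126 + (1−w)·21.2 = w·80.7 + (1−w)·44.8.
w·(126−80.7) = (1−w)·(44.8−21.2), i.e. w·45.3 = (1−w)·23.6.
The marginal rate of substitution is 23.6/45.3, so w = 23.6/(45.3+23.6) = 0.343.

w = 0.343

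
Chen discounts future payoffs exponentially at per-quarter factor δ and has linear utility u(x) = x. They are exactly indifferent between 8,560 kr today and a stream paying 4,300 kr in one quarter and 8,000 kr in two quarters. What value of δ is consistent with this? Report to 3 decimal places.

Equating present values: 8560 = 4300δ + 8000δ².
Rearranged: 8000δ² + 4300δ − 8560 = 0.
δ = (−4300 + √(4300² + 4·8000·8560)) / (2·8000) = (−4300 + √292410000.00) / 16000 ≈ 0.800.

δ ≈ 0.800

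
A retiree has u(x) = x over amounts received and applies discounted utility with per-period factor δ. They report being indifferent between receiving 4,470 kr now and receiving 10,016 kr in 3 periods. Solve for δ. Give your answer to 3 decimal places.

The payoff in 3 periods is discounted by δ^3, so u(4470) = δ^3·u(10016) and δ^3 = u(4470)/u(10016).
With u(x) = x: δ^3 = 4470/10016 = 0.44629.
So δ = 0.44629^(1/3) ≈ 0.764.

δ ≈ 0.764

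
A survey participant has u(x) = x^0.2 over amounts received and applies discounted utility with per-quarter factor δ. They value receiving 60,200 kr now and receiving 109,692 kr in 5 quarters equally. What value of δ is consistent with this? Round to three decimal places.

δ ≈ 0.976

The payoff in 5 quarters is discounted by δ^5, so u(60200) = δ^5·u(109692) and δ^5 = u(60200)/u(109692).
With u(x) = x^0.2: δ^5 = 60200^0.2/109692^0.2 = (60200/109692)^0.2 = 0.88692.
Taking the 5th root: δ = 0.88692^(1/5) ≈ 0.976.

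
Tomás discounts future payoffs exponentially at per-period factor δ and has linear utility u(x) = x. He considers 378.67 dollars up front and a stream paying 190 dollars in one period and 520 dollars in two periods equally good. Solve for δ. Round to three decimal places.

δ ≈ 0.690

Equating present values: 378.67 = 190δ + 520δ².
Rearranged: 520δ² + 190δ − 378.67 = 0.
The positive root is δ = [−190 + √(190² + 4·520·378.67)] / (2·520) = (−190 + 907.598)/1040 ≈ 0.690.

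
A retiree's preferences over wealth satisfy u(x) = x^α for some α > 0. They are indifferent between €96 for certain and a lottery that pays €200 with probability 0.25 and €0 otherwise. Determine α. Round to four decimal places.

α ≈ 1.8888

The lottery's expected utility is 0.25·u(200) + 0.75·u(0) = 0.25·200^α (since u(0) = 0 for α > 0).
Setting u(96) equal to that: 96^α = 0.25·200^α ⇒ (96/200)^α = 0.25.
Take logs: α = ln 0.25 / ln(96/200) ≈ 1.888764.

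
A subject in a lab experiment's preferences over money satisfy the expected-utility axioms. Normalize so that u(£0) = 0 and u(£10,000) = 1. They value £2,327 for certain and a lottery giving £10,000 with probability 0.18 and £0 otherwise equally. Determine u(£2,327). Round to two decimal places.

0.18

The indifference gives u(£2,327) = 0.18·u(£10,000) + 0.82·u(£0) = 0.18·1 + 0.82·0 = 0.18.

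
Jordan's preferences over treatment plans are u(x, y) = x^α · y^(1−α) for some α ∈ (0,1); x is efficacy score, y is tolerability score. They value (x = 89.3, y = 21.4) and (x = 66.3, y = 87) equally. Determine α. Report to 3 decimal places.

α ≈ 0.825

Indifference: 89.3^α · 21.4^(1−α) = 66.3^α · 87^(1−α).
Rearrange to (89.3/66.3)^α = (87/21.4)^(1−α) and take logs: α·0.297812 = (1−α)·1.402517.
So α/(1−α) = (1.402517)/(0.297812) = 4.709404, and α = 4.709404/5.709404 ≈ 0.825.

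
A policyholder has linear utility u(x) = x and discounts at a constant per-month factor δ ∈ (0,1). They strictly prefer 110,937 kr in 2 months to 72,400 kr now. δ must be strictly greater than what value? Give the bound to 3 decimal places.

δ > 0.808

Comparing present values: 72400 < δ^2·110937.
Dividing by 110937: δ^2 > 0.65262. Both sides are positive, so the square root keeps the direction.
δ > (72400/110937)^(1/2) ≈ 0.808.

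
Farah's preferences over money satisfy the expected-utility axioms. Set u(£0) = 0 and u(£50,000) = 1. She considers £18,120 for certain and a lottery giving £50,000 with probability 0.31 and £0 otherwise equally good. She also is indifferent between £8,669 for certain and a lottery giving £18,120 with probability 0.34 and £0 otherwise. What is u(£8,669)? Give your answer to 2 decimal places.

First, u(£18,120) = 0.31·u(£50,000) + 0.69·u(£0) = 0.31.
The second indifference gives u(£8,669) = 0.34·u(£18,120) + 0.66·u(£0) = 0.34·0.31 + 0.66·0.00 = 0.1054.

0.11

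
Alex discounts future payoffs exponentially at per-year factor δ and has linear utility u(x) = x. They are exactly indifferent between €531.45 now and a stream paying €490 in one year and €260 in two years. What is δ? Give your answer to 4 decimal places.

δ ≈ 0.7700

Present value of the stream is 490·δ + 260·δ². Indifference gives 490δ + 260δ² = 531.45.
Rearranged: 260δ² + 490δ − 531.45 = 0.
The positive root is δ = [−490 + √(490² + 4·260·531.45)] / (2·260) = (−490 + 890.398)/520 ≈ 0.7700.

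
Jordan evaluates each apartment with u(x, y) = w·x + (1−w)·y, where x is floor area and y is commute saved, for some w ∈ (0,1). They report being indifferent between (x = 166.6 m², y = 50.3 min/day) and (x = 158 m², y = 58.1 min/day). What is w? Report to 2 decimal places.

Indifference: w·166.6 + (1−w)·50.3 = w·158 + (1−w)·58.1.
w·(166.6−158) = (1−w)·(58.1−50.3), i.e. w·8.6 = (1−w)·7.8.
So w/(1−w) = 7.8/8.6 = 0.9070, giving w = 7.8/(8.6+7.8) = 0.48.

w = 0.48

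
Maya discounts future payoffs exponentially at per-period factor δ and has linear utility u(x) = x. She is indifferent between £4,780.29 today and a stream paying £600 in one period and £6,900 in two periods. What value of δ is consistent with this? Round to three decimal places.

δ ≈ 0.790

The stream is worth 600δ + 6900δ² today, so 600δ + 6900δ² = 4780.29.
Rearranged: 6900δ² + 600δ − 4780.29 = 0.
δ = (−600 + √(600² + 4·6900·4780.29)) / (2·6900) = (−600 + √132296004.00) / 13800 ≈ 0.790.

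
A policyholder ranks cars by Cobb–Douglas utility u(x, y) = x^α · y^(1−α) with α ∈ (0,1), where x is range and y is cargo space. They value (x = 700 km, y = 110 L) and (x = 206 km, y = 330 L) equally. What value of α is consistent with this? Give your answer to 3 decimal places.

α ≈ 0.473

The Cobb–Douglas utilities coincide, so 700^α·110^(1−α) = 206^α·330^(1−α).
Rearrange to (700/206)^α = (330/110)^(1−α) and take logs: α·1.223204 = (1−α)·1.098612.
Thus α·(2.321816) = 1.098612, so α = 1.098612/2.321816 ≈ 0.473.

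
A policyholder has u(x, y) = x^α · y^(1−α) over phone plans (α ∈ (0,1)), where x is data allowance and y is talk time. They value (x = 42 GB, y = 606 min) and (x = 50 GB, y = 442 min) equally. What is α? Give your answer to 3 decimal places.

α ≈ 0.644

The Cobb–Douglas utilities coincide, so 42^α·606^(1−α) = 50^α·442^(1−α).
Rearrange to (42/50)^α = (442/606)^(1−α) and take logs: α·-0.174353 = (1−α)·-0.315570.
Thus α·(-0.489923) = -0.315570, so α = -0.315570/-0.489923 ≈ 0.644.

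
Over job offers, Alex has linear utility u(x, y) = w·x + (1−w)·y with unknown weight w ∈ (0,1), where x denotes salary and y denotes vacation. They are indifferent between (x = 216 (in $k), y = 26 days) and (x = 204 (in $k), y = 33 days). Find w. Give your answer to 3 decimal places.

Indifference: w·216 + (1−w)·26 = w·204 + (1−w)·33.
w·(216−204) = (1−w)·(33−26), i.e. w·12 = (1−w)·7.
The marginal rate of substitution is 7/12, so w = 7/(12+7) = 0.368.

w = 0.368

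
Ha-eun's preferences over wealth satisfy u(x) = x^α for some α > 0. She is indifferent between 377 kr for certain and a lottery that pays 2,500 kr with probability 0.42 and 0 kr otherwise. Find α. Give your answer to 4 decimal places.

α ≈ 0.4586

Since u(0) = 0, the lottery's EU is 0.42·2500^α.
Indifference: 377^α = 0.42·2500^α, so (377/2500)^α = 0.42.
Take logs: α = ln 0.42 / ln(377/2500) ≈ 0.458558.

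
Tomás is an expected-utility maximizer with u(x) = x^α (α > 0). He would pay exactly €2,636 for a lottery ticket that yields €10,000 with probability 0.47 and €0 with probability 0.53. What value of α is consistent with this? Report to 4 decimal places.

α ≈ 0.5663

The lottery's expected utility is 0.47·u(10000) + 0.53·u(0) = 0.47·10000^α (since u(0) = 0 for α > 0).
Equating: 2636^α = 0.47·10000^α, i.e. 0.2636^α = 0.47.
Taking logs: α·ln(2636/10000) = ln(0.47), so α = -0.7550226 / -1.3333225 ≈ 0.5663.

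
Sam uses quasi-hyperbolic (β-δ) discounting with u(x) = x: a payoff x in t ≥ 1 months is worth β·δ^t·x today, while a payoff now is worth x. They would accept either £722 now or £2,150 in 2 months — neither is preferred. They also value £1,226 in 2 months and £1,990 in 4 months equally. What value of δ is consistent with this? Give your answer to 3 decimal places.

From the later pair, β·δ^2·1226 = β·δ^4·1990; dividing through, δ^2 = 1226/1990 = 0.61608, so δ = 0.78491.

δ ≈ 0.785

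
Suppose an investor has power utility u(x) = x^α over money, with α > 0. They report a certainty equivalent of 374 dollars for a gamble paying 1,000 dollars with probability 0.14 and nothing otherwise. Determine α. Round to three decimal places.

α ≈ 1.999

Since u(0) = 0, the lottery's EU is 0.14·1000^α.
Equating: 374^α = 0.14·1000^α, i.e. 0.3740^α = 0.14.
α = ln(0.14) / ln(374/1000) = -1.966113/-0.983499 ≈ 1.999.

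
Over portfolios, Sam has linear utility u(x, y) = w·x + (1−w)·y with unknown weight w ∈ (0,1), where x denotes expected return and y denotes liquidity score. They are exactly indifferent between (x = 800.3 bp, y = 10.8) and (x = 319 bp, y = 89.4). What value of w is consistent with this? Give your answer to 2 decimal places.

w = 0.14

u(800.3,10.8) = u(319,89.4) means w·800.3 + (1−w)·10.8 = w·319 + (1−w)·89.4.
w·(800.3−319) = (1−w)·(89.4−10.8), i.e. w·481.3 = (1−w)·78.6.
The marginal rate of substitution is 78.6/481.3, so w = 78.6/(481.3+78.6) = 0.14.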